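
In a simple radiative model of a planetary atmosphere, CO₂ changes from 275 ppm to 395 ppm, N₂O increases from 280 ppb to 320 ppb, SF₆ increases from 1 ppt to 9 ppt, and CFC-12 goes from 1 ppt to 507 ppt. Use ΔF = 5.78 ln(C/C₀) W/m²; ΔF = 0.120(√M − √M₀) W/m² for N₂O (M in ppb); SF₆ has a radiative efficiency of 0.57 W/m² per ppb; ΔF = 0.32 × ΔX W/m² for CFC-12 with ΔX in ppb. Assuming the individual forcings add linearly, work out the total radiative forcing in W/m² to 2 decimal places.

CO₂: 5.78 × ln(395/275) = 5.78 × ln(1.43636) = 5.78 × 0.36211 = 2.0930 W/m².
N₂O: 0.120 × (√320 − √280) = 0.120 × (17.8885 − 16.7332) = 0.120 × 1.1553 = 0.1386 W/m².
SF₆: Δ = 9 − 1 = 8 ppt = 0.008 ppb; ΔF = 0.57 × 0.008 = 0.0046 W/m².
CFC-12: Δ = 507 − 1 = 506 ppt = 0.506 ppb; ΔF = 0.32 × 0.506 = 0.1619 W/m².
Total ΔF = 2.0930 + 0.1386 + 0.0046 + 0.1619 = 2.3981 W/m².

ΔF = 2.40 W/m²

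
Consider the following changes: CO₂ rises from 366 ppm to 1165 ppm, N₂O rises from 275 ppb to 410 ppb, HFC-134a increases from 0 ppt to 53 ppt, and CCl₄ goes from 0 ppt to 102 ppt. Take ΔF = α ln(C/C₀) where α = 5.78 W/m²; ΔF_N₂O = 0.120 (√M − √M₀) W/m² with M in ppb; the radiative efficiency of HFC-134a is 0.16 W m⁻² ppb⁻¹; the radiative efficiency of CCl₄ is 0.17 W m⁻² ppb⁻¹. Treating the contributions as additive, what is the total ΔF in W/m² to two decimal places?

CO₂: 5.78 × ln(1165/366) = 5.78 × ln(3.18306) = 5.78 × 1.15784 = 6.6923 W/m².
N₂O: 0.120 × (√410 − √275) = 0.120 × (20.2485 − 16.5831) = 0.120 × 3.6654 = 0.4398 W/m².
HFC-134a: Δ = 53 − 0 = 53 ppt = 0.053 ppb; ΔF = 0.16 × 0.053 = 0.0085 W/m².
CCl₄: Δ = 102 − 0 = 102 ppt = 0.102 ppb; ΔF = 0.17 × 0.102 = 0.0173 W/m².
Total ΔF = 6.6923 + 0.4398 + 0.0085 + 0.0173 = 7.1579 W/m².

ΔF = 7.16 W/m²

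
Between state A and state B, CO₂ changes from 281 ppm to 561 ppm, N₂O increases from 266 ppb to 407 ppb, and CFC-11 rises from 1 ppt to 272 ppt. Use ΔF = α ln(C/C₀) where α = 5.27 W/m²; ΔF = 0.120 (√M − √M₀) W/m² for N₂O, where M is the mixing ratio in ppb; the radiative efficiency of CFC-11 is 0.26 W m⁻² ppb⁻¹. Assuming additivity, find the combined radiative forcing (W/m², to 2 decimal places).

ΔF = 4.18 W/m²

CO₂: 5.27 × ln(561/281) = 5.27 × ln(1.99644) = 5.27 × 0.69137 = 3.6435 W/m².
N₂O: 0.120 × (√407 − √266) = 0.120 × (20.1742 − 16.3095) = 0.120 × 3.8647 = 0.4638 W/m².
CFC-11: Δ = 272 − 1 = 271 ppt = 0.271 ppb; ΔF = 0.26 × 0.271 = 0.0705 W/m².
Total ΔF = 3.6435 + 0.4638 + 0.0705 = 4.1778 W/m².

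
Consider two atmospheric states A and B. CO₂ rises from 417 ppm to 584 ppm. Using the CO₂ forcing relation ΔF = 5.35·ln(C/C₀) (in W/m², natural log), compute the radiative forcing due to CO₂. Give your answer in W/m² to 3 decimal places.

CO₂: 5.35 × ln(584/417) = 5.35 × ln(1.40048) = 5.35 × 0.33682 = 1.8020 W/m².

ΔF = 1.802 W/m²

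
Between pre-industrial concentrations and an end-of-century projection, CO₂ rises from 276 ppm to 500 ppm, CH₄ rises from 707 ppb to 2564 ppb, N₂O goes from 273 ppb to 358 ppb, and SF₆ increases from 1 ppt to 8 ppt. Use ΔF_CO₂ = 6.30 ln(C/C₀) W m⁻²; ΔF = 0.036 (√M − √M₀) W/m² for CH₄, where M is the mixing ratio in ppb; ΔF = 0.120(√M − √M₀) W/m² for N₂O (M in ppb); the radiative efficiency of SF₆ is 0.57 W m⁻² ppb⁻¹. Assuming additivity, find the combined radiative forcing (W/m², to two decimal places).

ΔF = 4.90 W/m²

CO₂: 6.30 × ln(500/276) = 6.30 × ln(1.81159) = 6.30 × 0.59420 = 3.7435 W/m².
CH₄: 0.036 × (√2564 − √707) = 0.036 × (50.6360 − 26.5895) = 0.036 × 24.0465 = 0.8657 W/m².
N₂O: 0.120 × (√358 − √273) = 0.120 × (18.9209 − 16.5227) = 0.120 × 2.3982 = 0.2878 W/m².
SF₆: Δ = 8 − 1 = 7 ppt = 0.007 ppb; ΔF = 0.57 × 0.007 = 0.0040 W/m².
Total ΔF = 3.7435 + 0.8657 + 0.2878 + 0.0040 = 4.9010 W/m².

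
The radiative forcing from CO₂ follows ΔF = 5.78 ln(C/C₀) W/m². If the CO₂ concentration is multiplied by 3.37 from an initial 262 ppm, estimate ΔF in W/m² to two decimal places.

Because the forcing depends only on the ratio C/C₀, the initial concentration does not enter.
ΔF = 5.78 × ln(3.37) = 5.78 × 1.21491 = 7.0222 W/m².

ΔF = 7.02 W/m²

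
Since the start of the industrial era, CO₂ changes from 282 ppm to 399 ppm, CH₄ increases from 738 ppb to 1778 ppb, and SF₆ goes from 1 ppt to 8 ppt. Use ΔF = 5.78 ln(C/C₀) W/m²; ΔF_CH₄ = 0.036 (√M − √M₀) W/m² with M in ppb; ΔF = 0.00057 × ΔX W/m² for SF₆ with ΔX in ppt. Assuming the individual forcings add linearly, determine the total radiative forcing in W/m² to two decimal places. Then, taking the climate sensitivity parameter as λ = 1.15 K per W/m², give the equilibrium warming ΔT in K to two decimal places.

CO₂: 5.78 × ln(399/282) = 5.78 × ln(1.41489) = 5.78 × 0.34705 = 2.0059 W/m².
CH₄: 0.036 × (√1778 − √738) = 0.036 × (42.1663 − 27.1662) = 0.036 × 15.0001 = 0.5400 W/m².
SF₆: ΔF = 0.00057 × (8 − 1) = 0.00057 × 7 = 0.0040 W/m².
Total ΔF = 2.0059 + 0.5400 + 0.0040 = 2.5499 W/m².
ΔT = λ ΔF = 1.15 × 2.55 = 2.9325 K.

ΔF = 2.55 W/m²; ΔT = 2.93 K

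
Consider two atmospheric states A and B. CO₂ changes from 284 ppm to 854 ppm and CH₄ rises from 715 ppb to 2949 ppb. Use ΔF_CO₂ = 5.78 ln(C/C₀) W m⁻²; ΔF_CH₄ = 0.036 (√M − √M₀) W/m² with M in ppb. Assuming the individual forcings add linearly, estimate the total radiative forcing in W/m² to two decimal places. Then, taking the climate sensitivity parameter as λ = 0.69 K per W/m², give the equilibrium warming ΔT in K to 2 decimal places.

ΔF = 7.36 W/m²; ΔT = 5.08 K

CO₂: 5.78 × ln(854/284) = 5.78 × ln(3.00704) = 5.78 × 1.10096 = 6.3635 W/m².
CH₄: 0.036 × (√2949 − √715) = 0.036 × (54.3047 − 26.7395) = 0.036 × 27.5652 = 0.9923 W/m².
Total ΔF = 6.3635 + 0.9923 = 7.3558 W/m².
ΔT = λ ΔF = 0.69 × 7.36 = 5.0784 K.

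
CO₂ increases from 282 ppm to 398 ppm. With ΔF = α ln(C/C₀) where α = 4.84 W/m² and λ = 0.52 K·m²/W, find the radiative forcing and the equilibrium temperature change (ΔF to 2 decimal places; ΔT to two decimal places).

ΔF = 1.67 W/m²; ΔT = 0.87 K

CO₂: 4.84 × ln(398/282) = 4.84 × ln(1.41135) = 4.84 × 0.34455 = 1.6676 W/m².
ΔT = λ ΔF = 0.52 × 1.67 = 0.8684 K.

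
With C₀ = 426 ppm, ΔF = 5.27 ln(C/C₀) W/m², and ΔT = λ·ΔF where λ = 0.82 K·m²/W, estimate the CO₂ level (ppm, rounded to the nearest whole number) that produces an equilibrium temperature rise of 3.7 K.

C ≈ 1003 ppm

Required forcing: ΔF = ΔT/λ = 3.7/0.82 = 4.5122 W/m².
Then ln(C/426) = ΔF/5.27 = 4.5122/5.27 = 0.85620.
So C = 426 × e^0.85620 = 426 × 2.35420 = 1002.89 ppm.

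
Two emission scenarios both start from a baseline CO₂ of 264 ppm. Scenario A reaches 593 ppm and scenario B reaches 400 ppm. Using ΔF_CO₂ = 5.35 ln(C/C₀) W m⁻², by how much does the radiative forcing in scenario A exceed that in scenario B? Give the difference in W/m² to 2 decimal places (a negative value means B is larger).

ΔF_A − ΔF_B = 2.11 W/m²

ΔF_A = 5.35 ln(593/264) = 5.35 × 0.80925 = 4.3295 W/m².
ΔF_B = 5.35 ln(400/264) = 5.35 × 0.41552 = 2.2230 W/m².
Difference: 4.3295 − 2.2230 = 2.1065 W/m².
(Equivalently, ΔF_A − ΔF_B = 5.35 ln(593/400) = 5.35 × 0.39373 = 2.1065 W/m².)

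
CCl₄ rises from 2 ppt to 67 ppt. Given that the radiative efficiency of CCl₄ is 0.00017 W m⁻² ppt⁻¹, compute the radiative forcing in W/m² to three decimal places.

ΔF = 0.011 W/m²

CCl₄: ΔF = 0.00017 × (67 − 2) = 0.00017 × 65 = 0.0111 W/m².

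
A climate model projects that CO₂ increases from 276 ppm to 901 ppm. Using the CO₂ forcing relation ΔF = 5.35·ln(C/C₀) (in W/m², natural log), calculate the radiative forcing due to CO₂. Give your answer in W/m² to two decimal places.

ΔF = 6.33 W/m²

CO₂ absorption bands are partially saturated, so forcing scales with the logarithm of the concentration ratio.
CO₂: 5.35 × ln(901/276) = 5.35 × ln(3.26449) = 5.35 × 1.18310 = 6.3296 W/m².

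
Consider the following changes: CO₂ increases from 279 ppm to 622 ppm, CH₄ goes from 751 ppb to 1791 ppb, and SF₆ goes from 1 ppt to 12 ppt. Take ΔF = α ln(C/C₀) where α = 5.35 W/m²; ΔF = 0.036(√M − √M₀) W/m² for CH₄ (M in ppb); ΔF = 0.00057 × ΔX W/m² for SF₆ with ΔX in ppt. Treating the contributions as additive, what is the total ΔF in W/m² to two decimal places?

ΔF = 4.83 W/m²

CO₂: 5.35 × ln(622/279) = 5.35 × ln(2.22939) = 5.35 × 0.80173 = 4.2893 W/m².
CH₄: 0.036 × (√1791 − √751) = 0.036 × (42.3202 − 27.4044) = 0.036 × 14.9158 = 0.5370 W/m².
SF₆: ΔF = 0.00057 × (12 − 1) = 0.00057 × 11 = 0.0063 W/m².
Total ΔF = 4.2893 + 0.5370 + 0.0063 = 4.8326 W/m².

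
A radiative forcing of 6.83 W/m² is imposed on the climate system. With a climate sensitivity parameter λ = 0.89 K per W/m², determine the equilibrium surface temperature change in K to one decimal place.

ΔT = λ ΔF = 0.89 × 6.83 = 6.0787 K.

ΔT = 6.1 K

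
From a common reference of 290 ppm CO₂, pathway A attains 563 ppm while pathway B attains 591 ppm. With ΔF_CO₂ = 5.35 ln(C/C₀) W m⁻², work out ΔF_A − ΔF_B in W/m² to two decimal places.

ΔF_A = 5.35 ln(563/290) = 5.35 × 0.66340 = 3.5492 W/m².
ΔF_B = 5.35 ln(591/290) = 5.35 × 0.71194 = 3.8089 W/m².
Difference: 3.5492 − 3.8089 = -0.2597 W/m².
(Equivalently, ΔF_A − ΔF_B = 5.35 ln(563/591) = 5.35 × -0.04854 = -0.2597 W/m².)

ΔF_A − ΔF_B = -0.26 W/m²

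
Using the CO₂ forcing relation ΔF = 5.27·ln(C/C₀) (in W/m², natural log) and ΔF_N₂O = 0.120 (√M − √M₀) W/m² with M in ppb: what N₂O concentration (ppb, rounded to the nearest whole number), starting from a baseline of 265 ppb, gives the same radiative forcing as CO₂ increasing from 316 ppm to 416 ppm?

CO₂ forcing: 5.27 × ln(416/316) = 5.27 × 0.274943 = 1.44895 W/m².
Set 0.120(√M − √265) = 1.44895: √M = 1.44895/0.120 + √265 = 12.0746 + 16.2788 = 28.3534.
M = (28.3534)² = 803.92 ppb.

M ≈ 804 ppb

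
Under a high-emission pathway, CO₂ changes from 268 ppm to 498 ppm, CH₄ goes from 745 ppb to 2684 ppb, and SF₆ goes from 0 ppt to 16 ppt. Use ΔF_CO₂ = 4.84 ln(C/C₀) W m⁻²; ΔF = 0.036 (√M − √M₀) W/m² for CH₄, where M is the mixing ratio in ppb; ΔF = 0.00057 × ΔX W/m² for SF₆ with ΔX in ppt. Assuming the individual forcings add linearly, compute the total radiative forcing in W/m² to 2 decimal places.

ΔF = 3.89 W/m²

CO₂: 4.84 × ln(498/268) = 4.84 × ln(1.85821) = 4.84 × 0.61961 = 2.9989 W/m².
CH₄: 0.036 × (√2684 − √745) = 0.036 × (51.8073 − 27.2947) = 0.036 × 24.5126 = 0.8825 W/m².
SF₆: ΔF = 0.00057 × (16 − 0) = 0.00057 × 16 = 0.0091 W/m².
Total ΔF = 2.9989 + 0.8825 + 0.0091 = 3.8905 W/m².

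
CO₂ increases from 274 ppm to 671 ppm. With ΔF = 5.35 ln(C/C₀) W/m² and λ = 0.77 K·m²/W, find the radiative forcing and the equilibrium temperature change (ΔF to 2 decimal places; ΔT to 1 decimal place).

ΔF = 4.79 W/m²; ΔT = 3.7 K

CO₂: 5.35 × ln(671/274) = 5.35 × ln(2.44891) = 5.35 × 0.89564 = 4.7917 W/m².
ΔT = λ ΔF = 0.77 × 4.79 = 3.6883 K.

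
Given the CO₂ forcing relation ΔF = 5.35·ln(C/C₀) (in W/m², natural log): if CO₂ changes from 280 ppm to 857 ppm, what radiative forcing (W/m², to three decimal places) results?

ΔF = 5.985 W/m²

CO₂: 5.35 × ln(857/280) = 5.35 × ln(3.06071) = 5.35 × 1.11865 = 5.9848 W/m².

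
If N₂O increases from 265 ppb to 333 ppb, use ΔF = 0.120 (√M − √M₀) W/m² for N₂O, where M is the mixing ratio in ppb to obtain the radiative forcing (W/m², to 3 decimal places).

N₂O: 0.120 × (√333 − √265) = 0.120 × (18.2483 − 16.2788) = 0.120 × 1.9695 = 0.2363 W/m².

ΔF = 0.236 W/m²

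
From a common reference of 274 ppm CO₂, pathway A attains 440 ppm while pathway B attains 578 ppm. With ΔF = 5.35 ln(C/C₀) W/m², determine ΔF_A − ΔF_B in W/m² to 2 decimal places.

ΔF_A = 5.35 ln(440/274) = 5.35 × 0.47365 = 2.5340 W/m².
ΔF_B = 5.35 ln(578/274) = 5.35 × 0.74645 = 3.9935 W/m².
Difference: 2.5340 − 3.9935 = -1.4595 W/m².

ΔF_A − ΔF_B = -1.46 W/m²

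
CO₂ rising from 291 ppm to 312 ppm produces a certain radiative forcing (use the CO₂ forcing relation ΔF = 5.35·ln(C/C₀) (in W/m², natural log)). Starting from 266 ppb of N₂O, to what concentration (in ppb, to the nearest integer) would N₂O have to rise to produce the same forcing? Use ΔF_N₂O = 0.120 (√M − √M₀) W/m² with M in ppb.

M ≈ 377 ppb

CO₂ forcing: 5.35 × ln(312/291) = 5.35 × 0.069680 = 0.37279 W/m².
Set 0.120(√M − √266) = 0.37279: √M = 0.37279/0.120 + √266 = 3.1066 + 16.3095 = 19.4161.
M = (19.4161)² = 376.98 ppb.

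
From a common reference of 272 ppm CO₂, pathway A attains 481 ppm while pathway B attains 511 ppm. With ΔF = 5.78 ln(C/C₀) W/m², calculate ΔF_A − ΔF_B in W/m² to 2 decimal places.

ΔF_A − ΔF_B = -0.35 W/m²

ΔF_A = 5.78 ln(481/272) = 5.78 × 0.57007 = 3.2950 W/m².
ΔF_B = 5.78 ln(511/272) = 5.78 × 0.63057 = 3.6447 W/m².
Difference: 3.2950 − 3.6447 = -0.3497 W/m².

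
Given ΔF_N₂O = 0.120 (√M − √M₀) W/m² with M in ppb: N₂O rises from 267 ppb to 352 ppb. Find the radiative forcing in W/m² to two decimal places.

N₂O: 0.120 × (√352 − √267) = 0.120 × (18.7617 − 16.3401) = 0.120 × 2.4216 = 0.2906 W/m².

ΔF = 0.29 W/m²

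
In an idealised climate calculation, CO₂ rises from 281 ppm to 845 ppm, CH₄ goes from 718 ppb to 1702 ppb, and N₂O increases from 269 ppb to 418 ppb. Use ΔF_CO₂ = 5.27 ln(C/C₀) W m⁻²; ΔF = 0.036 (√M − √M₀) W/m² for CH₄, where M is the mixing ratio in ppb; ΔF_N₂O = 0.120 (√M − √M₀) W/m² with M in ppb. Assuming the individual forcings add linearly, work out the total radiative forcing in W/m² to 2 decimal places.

CO₂: 5.27 × ln(845/281) = 5.27 × ln(3.00712) = 5.27 × 1.10098 = 5.8022 W/m².
CH₄: 0.036 × (√1702 − √718) = 0.036 × (41.2553 − 26.7955) = 0.036 × 14.4598 = 0.5206 W/m².
N₂O: 0.120 × (√418 − √269) = 0.120 × (20.4450 − 16.4012) = 0.120 × 4.0438 = 0.4853 W/m².
Total ΔF = 5.8022 + 0.5206 + 0.4853 = 6.8081 W/m².

ΔF = 6.81 W/m²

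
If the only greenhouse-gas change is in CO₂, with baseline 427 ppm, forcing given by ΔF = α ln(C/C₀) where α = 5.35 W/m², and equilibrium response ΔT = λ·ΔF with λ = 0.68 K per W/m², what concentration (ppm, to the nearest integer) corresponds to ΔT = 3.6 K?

C ≈ 1149 ppm

Required forcing: ΔF = ΔT/λ = 3.6/0.68 = 5.2941 W/m².
Then ln(C/427) = ΔF/5.35 = 5.2941/5.35 = 0.98955.
So C = 427 × e^0.98955 = 427 × 2.69002 = 1148.64 ppm.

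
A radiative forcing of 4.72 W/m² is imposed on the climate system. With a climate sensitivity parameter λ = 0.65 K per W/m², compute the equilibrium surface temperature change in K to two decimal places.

ΔT = λ ΔF = 0.65 × 4.72 = 3.0680 K.

ΔT = 3.07 K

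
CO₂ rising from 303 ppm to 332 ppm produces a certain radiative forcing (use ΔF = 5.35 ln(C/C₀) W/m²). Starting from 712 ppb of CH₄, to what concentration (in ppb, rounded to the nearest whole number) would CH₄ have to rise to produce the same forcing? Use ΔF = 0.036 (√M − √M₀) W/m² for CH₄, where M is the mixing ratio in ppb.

M ≈ 1621 ppb

CO₂ forcing: 5.35 × ln(332/303) = 5.35 × 0.091402 = 0.48900 W/m².
Set 0.036(√M − √712) = 0.48900: √M = 0.48900/0.036 + √712 = 13.5833 + 26.6833 = 40.2666.
M = (40.2666)² = 1621.40 ppb.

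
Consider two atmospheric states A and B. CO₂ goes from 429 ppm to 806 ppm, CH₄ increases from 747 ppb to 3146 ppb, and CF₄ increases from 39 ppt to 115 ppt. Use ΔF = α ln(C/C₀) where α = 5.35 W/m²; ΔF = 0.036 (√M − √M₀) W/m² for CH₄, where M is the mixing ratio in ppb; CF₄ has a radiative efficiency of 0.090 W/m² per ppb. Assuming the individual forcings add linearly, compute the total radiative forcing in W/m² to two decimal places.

CO₂: 5.35 × ln(806/429) = 5.35 × ln(1.87879) = 5.35 × 0.63063 = 3.3739 W/m².
CH₄: 0.036 × (√3146 − √747) = 0.036 × (56.0892 − 27.3313) = 0.036 × 28.7579 = 1.0353 W/m².
CF₄: Δ = 115 − 39 = 76 ppt = 0.076 ppb; ΔF = 0.090 × 0.076 = 0.0068 W/m².
Total ΔF = 3.3739 + 1.0353 + 0.0068 = 4.4160 W/m².

ΔF = 4.42 W/m²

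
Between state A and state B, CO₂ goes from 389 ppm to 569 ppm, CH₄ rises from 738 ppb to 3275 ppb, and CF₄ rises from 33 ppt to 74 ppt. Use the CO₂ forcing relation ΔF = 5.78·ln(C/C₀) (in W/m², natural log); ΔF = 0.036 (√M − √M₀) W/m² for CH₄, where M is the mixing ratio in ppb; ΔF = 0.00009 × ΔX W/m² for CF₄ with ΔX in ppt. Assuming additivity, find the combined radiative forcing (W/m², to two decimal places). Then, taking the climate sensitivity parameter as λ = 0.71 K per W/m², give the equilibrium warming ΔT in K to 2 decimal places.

CO₂: 5.78 × ln(569/389) = 5.78 × ln(1.46272) = 5.78 × 0.38030 = 2.1981 W/m².
CH₄: 0.036 × (√3275 − √738) = 0.036 × (57.2276 − 27.1662) = 0.036 × 30.0614 = 1.0822 W/m².
CF₄: ΔF = 0.00009 × (74 − 33) = 0.00009 × 41 = 0.0037 W/m².
Total ΔF = 2.1981 + 1.0822 + 0.0037 = 3.2840 W/m².
ΔT = λ ΔF = 0.71 × 3.28 = 2.3288 K.

ΔF = 3.28 W/m²; ΔT = 2.33 K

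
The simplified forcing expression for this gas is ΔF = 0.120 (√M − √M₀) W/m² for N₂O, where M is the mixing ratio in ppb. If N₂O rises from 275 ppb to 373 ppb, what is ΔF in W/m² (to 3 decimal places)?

ΔF = 0.328 W/m²

N₂O: 0.120 × (√373 − √275) = 0.120 × (19.3132 − 16.5831) = 0.120 × 2.7301 = 0.3276 W/m².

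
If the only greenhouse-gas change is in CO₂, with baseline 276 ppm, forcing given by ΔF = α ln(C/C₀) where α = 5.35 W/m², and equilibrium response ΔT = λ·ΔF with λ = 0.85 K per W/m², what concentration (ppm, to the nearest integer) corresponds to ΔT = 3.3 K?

Required forcing: ΔF = ΔT/λ = 3.3/0.85 = 3.8824 W/m².
Then ln(C/276) = ΔF/5.35 = 3.8824/5.35 = 0.72568.
So C = 276 × e^0.72568 = 276 × 2.06614 = 570.25 ppm.

C ≈ 570 ppm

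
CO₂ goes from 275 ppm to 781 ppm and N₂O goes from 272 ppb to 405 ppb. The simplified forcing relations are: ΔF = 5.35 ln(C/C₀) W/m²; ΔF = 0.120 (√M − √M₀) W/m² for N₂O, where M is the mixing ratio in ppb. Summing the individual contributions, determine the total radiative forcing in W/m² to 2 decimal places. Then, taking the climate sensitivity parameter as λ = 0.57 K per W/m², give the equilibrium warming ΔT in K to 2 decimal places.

CO₂: 5.35 × ln(781/275) = 5.35 × ln(2.84000) = 5.35 × 1.04380 = 5.5843 W/m².
N₂O: 0.120 × (√405 − √272) = 0.120 × (20.1246 − 16.4924) = 0.120 × 3.6322 = 0.4359 W/m².
Total ΔF = 5.5843 + 0.4359 = 6.0202 W/m².
ΔT = λ ΔF = 0.57 × 6.02 = 3.4314 K.

ΔF = 6.02 W/m²; ΔT = 3.43 K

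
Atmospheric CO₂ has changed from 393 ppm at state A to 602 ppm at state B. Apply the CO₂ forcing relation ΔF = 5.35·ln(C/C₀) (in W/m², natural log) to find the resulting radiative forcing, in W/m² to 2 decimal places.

ΔF = 2.28 W/m²

CO₂ absorption bands are partially saturated, so forcing scales with the logarithm of the concentration ratio.
CO₂: 5.35 × ln(602/393) = 5.35 × ln(1.53181) = 5.35 × 0.42645 = 2.2815 W/m².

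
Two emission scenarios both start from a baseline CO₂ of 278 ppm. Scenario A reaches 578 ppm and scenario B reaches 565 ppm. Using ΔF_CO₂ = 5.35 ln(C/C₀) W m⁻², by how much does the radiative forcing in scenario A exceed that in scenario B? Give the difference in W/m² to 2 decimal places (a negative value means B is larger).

ΔF_A − ΔF_B = 0.12 W/m²

ΔF_A = 5.35 ln(578/278) = 5.35 × 0.73195 = 3.9159 W/m².
ΔF_B = 5.35 ln(565/278) = 5.35 × 0.70920 = 3.7942 W/m².
Difference: 3.9159 − 3.7942 = 0.1217 W/m².
(Equivalently, ΔF_A − ΔF_B = 5.35 ln(578/565) = 5.35 × 0.02275 = 0.1217 W/m².)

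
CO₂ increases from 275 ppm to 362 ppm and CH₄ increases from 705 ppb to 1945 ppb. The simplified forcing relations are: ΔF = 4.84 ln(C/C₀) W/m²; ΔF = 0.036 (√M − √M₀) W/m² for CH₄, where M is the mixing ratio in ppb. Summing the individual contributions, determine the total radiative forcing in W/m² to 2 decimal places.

CO₂: 4.84 × ln(362/275) = 4.84 × ln(1.31636) = 4.84 × 0.27487 = 1.3304 W/m².
CH₄: 0.036 × (√1945 − √705) = 0.036 × (44.1022 − 26.5518) = 0.036 × 17.5504 = 0.6318 W/m².
Total ΔF = 1.3304 + 0.6318 = 1.9622 W/m².

ΔF = 1.96 W/m²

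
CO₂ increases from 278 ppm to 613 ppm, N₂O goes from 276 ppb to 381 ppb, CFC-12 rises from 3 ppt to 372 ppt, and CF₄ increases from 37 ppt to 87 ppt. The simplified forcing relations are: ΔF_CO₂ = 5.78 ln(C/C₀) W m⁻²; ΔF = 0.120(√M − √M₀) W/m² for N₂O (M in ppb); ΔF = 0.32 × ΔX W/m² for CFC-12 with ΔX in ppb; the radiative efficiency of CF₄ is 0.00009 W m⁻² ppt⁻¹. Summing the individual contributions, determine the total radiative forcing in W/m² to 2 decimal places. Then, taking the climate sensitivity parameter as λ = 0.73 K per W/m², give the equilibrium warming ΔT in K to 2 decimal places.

ΔF = 5.04 W/m²; ΔT = 3.68 K

CO₂: 5.78 × ln(613/278) = 5.78 × ln(2.20504) = 5.78 × 0.79075 = 4.5705 W/m².
N₂O: 0.120 × (√381 − √276) = 0.120 × (19.5192 − 16.6132) = 0.120 × 2.9060 = 0.3487 W/m².
CFC-12: Δ = 372 − 3 = 369 ppt = 0.369 ppb; ΔF = 0.32 × 0.369 = 0.1181 W/m².
CF₄: ΔF = 0.00009 × (87 − 37) = 0.00009 × 50 = 0.0045 W/m².
Total ΔF = 4.5705 + 0.3487 + 0.1181 + 0.0045 = 5.0418 W/m².
ΔT = λ ΔF = 0.73 × 5.04 = 3.6792 K.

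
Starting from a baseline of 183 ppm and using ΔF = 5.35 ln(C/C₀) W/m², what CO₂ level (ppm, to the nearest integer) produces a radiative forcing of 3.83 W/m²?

C ≈ 374 ppm

Set 5.35 ln(C/183) = 3.83, so ln(C/183) = 3.83/5.35 = 0.71589.
Then C/183 = e^0.71589 = 2.04601, giving C = 183 × 2.04601 = 374.42 ppm.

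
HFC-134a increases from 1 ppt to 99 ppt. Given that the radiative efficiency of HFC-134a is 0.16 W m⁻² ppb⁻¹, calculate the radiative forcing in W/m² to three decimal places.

ΔF = 0.016 W/m²

HFC-134a: Δ = 99 − 1 = 98 ppt = 0.098 ppb; ΔF = 0.16 × 0.098 = 0.0157 W/m².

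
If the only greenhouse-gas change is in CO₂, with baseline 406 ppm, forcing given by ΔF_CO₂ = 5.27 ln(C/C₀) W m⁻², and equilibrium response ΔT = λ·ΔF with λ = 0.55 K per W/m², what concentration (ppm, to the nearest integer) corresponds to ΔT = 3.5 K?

C ≈ 1358 ppm

Required forcing: ΔF = ΔT/λ = 3.5/0.55 = 6.3636 W/m².
Then ln(C/406) = ΔF/5.27 = 6.3636/5.27 = 1.20751.
So C = 406 × e^1.20751 = 406 × 3.34514 = 1358.13 ppm.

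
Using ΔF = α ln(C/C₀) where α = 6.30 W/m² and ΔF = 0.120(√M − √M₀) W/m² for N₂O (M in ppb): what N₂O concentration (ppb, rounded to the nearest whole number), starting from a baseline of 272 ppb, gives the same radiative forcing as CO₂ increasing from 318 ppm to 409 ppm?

CO₂ forcing: 6.30 × ln(409/318) = 6.30 × 0.251664 = 1.58548 W/m².
Set 0.120(√M − √272) = 1.58548: √M = 1.58548/0.120 + √272 = 13.2123 + 16.4924 = 29.7047.
M = (29.7047)² = 882.37 ppb.

M ≈ 882 ppb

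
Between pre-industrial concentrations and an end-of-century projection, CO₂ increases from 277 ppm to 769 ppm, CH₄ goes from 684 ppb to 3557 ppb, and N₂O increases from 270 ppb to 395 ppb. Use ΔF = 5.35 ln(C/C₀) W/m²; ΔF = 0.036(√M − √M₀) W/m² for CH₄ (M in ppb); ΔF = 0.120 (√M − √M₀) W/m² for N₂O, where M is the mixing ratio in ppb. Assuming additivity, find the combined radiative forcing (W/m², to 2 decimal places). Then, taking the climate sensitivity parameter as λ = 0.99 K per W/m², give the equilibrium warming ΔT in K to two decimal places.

ΔF = 7.08 W/m²; ΔT = 7.01 K

CO₂: 5.35 × ln(769/277) = 5.35 × ln(2.77617) = 5.35 × 1.02107 = 5.4627 W/m².
CH₄: 0.036 × (√3557 − √684) = 0.036 × (59.6406 − 26.1534) = 0.036 × 33.4872 = 1.2055 W/m².
N₂O: 0.120 × (√395 − √270) = 0.120 × (19.8746 − 16.4317) = 0.120 × 3.4429 = 0.4131 W/m².
Total ΔF = 5.4627 + 1.2055 + 0.4131 = 7.0813 W/m².
ΔT = λ ΔF = 0.99 × 7.08 = 7.0092 K.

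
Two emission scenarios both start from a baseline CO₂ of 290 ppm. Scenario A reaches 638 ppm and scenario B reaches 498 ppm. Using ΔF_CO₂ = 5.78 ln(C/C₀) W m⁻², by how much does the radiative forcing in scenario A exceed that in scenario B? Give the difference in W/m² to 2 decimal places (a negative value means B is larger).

ΔF_A = 5.78 ln(638/290) = 5.78 × 0.78846 = 4.5573 W/m².
ΔF_B = 5.78 ln(498/290) = 5.78 × 0.54072 = 3.1254 W/m².
Difference: 4.5573 − 3.1254 = 1.4319 W/m².
(Equivalently, ΔF_A − ΔF_B = 5.78 ln(638/498) = 5.78 × 0.24774 = 1.4319 W/m².)

ΔF_A − ΔF_B = 1.43 W/m²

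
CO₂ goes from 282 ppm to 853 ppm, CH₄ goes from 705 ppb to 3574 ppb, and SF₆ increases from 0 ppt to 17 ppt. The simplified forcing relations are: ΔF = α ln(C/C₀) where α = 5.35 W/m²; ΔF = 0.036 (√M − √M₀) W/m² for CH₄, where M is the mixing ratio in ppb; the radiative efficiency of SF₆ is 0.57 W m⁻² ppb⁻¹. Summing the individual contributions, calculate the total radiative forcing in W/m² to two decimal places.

CO₂: 5.35 × ln(853/282) = 5.35 × ln(3.02482) = 5.35 × 1.10685 = 5.9216 W/m².
CH₄: 0.036 × (√3574 − √705) = 0.036 × (59.7829 − 26.5518) = 0.036 × 33.2311 = 1.1963 W/m².
SF₆: Δ = 17 − 0 = 17 ppt = 0.017 ppb; ΔF = 0.57 × 0.017 = 0.0097 W/m².
Total ΔF = 5.9216 + 1.1963 + 0.0097 = 7.1276 W/m².

ΔF = 7.13 W/m²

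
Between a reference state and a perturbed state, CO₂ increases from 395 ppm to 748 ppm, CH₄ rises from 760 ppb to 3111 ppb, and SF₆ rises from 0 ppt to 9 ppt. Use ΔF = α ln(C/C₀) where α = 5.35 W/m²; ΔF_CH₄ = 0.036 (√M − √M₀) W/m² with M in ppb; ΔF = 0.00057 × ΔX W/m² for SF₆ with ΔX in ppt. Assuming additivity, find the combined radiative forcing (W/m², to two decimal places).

CO₂: 5.35 × ln(748/395) = 5.35 × ln(1.89367) = 5.35 × 0.63852 = 3.4161 W/m².
CH₄: 0.036 × (√3111 − √760) = 0.036 × (55.7763 − 27.5681) = 0.036 × 28.2082 = 1.0155 W/m².
SF₆: ΔF = 0.00057 × (9 − 0) = 0.00057 × 9 = 0.0051 W/m².
Total ΔF = 3.4161 + 1.0155 + 0.0051 = 4.4367 W/m².

ΔF = 4.44 W/m²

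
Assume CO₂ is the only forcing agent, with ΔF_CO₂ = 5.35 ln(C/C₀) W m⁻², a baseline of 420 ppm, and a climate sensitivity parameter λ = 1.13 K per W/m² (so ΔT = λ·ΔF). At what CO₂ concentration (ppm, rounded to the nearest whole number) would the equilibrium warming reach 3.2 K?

C ≈ 713 ppm

Required forcing: ΔF = ΔT/λ = 3.2/1.13 = 2.8319 W/m².
Then ln(C/420) = ΔF/5.35 = 2.8319/5.35 = 0.52933.
So C = 420 × e^0.52933 = 420 × 1.69779 = 713.07 ppm.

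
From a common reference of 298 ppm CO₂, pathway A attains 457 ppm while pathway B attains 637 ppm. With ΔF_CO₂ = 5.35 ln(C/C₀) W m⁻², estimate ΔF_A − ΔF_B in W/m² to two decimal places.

ΔF_A − ΔF_B = -1.78 W/m²

ΔF_A = 5.35 ln(457/298) = 5.35 × 0.42759 = 2.2876 W/m².
ΔF_B = 5.35 ln(637/298) = 5.35 × 0.75968 = 4.0643 W/m².
Difference: 2.2876 − 4.0643 = -1.7767 W/m².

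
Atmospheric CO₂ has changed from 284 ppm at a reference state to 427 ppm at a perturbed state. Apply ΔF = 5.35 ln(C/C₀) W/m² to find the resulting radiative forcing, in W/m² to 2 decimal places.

CO₂: 5.35 × ln(427/284) = 5.35 × ln(1.50352) = 5.35 × 0.40781 = 2.1818 W/m².

ΔF = 2.18 W/m²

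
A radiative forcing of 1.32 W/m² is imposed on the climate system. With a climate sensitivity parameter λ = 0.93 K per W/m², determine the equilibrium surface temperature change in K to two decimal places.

ΔT = 1.23 K

ΔT = λ ΔF = 0.93 × 1.32 = 1.2276 K.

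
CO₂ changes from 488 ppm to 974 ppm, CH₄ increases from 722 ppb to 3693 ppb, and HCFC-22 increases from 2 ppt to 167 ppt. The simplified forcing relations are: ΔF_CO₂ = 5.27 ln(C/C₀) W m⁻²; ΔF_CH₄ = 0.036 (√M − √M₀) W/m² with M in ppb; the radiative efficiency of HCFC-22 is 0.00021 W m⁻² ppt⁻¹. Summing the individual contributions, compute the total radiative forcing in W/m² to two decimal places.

ΔF = 4.90 W/m²

CO₂: 5.27 × ln(974/488) = 5.27 × ln(1.99590) = 5.27 × 0.69110 = 3.6421 W/m².
CH₄: 0.036 × (√3693 − √722) = 0.036 × (60.7701 − 26.8701) = 0.036 × 33.9000 = 1.2204 W/m².
HCFC-22: ΔF = 0.00021 × (167 − 2) = 0.00021 × 165 = 0.0347 W/m².
Total ΔF = 3.6421 + 1.2204 + 0.0347 = 4.8972 W/m².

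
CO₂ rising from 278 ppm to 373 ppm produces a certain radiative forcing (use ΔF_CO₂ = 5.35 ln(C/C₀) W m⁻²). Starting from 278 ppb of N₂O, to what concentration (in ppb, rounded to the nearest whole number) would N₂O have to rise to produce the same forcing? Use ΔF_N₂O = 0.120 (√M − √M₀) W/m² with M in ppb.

M ≈ 887 ppb

CO₂ forcing: 5.35 × ln(373/278) = 5.35 × 0.293957 = 1.57267 W/m².
Set 0.120(√M − √278) = 1.57267: √M = 1.57267/0.120 + √278 = 13.1056 + 16.6733 = 29.7789.
M = (29.7789)² = 886.78 ppb.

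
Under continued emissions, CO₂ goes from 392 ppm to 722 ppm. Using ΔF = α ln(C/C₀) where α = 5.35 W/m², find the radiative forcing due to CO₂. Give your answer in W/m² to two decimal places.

CO₂: 5.35 × ln(722/392) = 5.35 × ln(1.84184) = 5.35 × 0.61077 = 3.2676 W/m².

ΔF = 3.27 W/m²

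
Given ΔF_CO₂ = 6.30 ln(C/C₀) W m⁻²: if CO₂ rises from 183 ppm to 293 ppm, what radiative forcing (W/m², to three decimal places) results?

CO₂ absorption bands are partially saturated, so forcing scales with the logarithm of the concentration ratio.
CO₂: 6.30 × ln(293/183) = 6.30 × ln(1.60109) = 6.30 × 0.47068 = 2.9653 W/m².

ΔF = 2.965 W/m²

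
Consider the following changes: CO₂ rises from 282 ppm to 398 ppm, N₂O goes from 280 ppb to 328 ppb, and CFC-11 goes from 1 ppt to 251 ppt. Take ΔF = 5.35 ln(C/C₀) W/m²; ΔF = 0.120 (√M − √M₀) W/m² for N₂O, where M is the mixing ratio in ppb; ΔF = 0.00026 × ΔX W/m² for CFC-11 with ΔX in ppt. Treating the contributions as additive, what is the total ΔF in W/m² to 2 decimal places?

CO₂: 5.35 × ln(398/282) = 5.35 × ln(1.41135) = 5.35 × 0.34455 = 1.8433 W/m².
N₂O: 0.120 × (√328 − √280) = 0.120 × (18.1108 − 16.7332) = 0.120 × 1.3776 = 0.1653 W/m².
CFC-11: ΔF = 0.00026 × (251 − 1) = 0.00026 × 250 = 0.0650 W/m².
Total ΔF = 1.8433 + 0.1653 + 0.0650 = 2.0736 W/m².

ΔF = 2.07 W/m²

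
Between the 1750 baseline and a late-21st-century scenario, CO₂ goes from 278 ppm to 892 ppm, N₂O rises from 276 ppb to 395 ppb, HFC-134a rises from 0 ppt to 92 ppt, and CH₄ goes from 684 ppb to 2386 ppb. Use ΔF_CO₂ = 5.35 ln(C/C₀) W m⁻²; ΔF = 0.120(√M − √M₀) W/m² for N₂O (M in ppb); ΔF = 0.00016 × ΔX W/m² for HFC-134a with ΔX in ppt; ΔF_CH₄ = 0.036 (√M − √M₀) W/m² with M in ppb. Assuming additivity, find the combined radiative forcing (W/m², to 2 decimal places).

CO₂: 5.35 × ln(892/278) = 5.35 × ln(3.20863) = 5.35 × 1.16584 = 6.2372 W/m².
N₂O: 0.120 × (√395 − √276) = 0.120 × (19.8746 − 16.6132) = 0.120 × 3.2614 = 0.3914 W/m².
HFC-134a: ΔF = 0.00016 × (92 − 0) = 0.00016 × 92 = 0.0147 W/m².
CH₄: 0.036 × (√2386 − √684) = 0.036 × (48.8467 − 26.1534) = 0.036 × 22.6933 = 0.8170 W/m².
Total ΔF = 6.2372 + 0.3914 + 0.0147 + 0.8170 = 7.4603 W/m².

ΔF = 7.46 W/m²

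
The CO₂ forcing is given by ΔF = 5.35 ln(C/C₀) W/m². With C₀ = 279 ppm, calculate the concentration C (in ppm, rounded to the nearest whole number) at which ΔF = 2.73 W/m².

Set 5.35 ln(C/279) = 2.73, so ln(C/279) = 2.73/5.35 = 0.51028.
Then C/279 = e^0.51028 = 1.66576, giving C = 279 × 1.66576 = 464.75 ppm.

C ≈ 465 ppm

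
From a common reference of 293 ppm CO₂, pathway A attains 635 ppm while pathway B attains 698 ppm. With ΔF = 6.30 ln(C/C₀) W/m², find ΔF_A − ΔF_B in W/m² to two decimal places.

ΔF_A = 6.30 ln(635/293) = 6.30 × 0.77345 = 4.8727 W/m².
ΔF_B = 6.30 ln(698/293) = 6.30 × 0.86805 = 5.4687 W/m².
Difference: 4.8727 − 5.4687 = -0.5960 W/m².

ΔF_A − ΔF_B = -0.60 W/m²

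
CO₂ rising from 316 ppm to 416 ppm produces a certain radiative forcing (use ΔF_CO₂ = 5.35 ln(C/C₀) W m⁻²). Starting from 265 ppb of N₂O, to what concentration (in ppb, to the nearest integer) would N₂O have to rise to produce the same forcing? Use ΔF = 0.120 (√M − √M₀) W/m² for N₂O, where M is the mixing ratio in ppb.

CO₂ forcing: 5.35 × ln(416/316) = 5.35 × 0.274943 = 1.47095 W/m².
Set 0.120(√M − √265) = 1.47095: √M = 1.47095/0.120 + √265 = 12.2579 + 16.2788 = 28.5367.
M = (28.5367)² = 814.34 ppb.

M ≈ 814 ppb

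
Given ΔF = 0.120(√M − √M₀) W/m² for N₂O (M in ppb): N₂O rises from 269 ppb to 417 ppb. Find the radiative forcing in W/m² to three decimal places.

N₂O: 0.120 × (√417 − √269) = 0.120 × (20.4206 − 16.4012) = 0.120 × 4.0194 = 0.4823 W/m².

ΔF = 0.482 W/m²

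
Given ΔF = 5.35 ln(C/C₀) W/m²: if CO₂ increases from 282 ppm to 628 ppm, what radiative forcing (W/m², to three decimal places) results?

CO₂ absorption bands are partially saturated, so forcing scales with the logarithm of the concentration ratio.
CO₂: 5.35 × ln(628/282) = 5.35 × ln(2.22695) = 5.35 × 0.80063 = 4.2834 W/m².

ΔF = 4.283 W/m²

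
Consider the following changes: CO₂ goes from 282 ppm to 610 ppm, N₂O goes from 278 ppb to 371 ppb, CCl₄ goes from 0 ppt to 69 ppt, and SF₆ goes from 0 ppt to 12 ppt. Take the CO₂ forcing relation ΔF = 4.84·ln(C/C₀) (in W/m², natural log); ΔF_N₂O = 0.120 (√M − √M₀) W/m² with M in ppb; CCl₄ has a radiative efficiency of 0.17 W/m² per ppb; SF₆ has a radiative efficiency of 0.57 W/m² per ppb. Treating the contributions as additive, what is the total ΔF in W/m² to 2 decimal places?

CO₂: 4.84 × ln(610/282) = 4.84 × ln(2.16312) = 4.84 × 0.77155 = 3.7343 W/m².
N₂O: 0.120 × (√371 − √278) = 0.120 × (19.2614 − 16.6733) = 0.120 × 2.5881 = 0.3106 W/m².
CCl₄: Δ = 69 − 0 = 69 ppt = 0.069 ppb; ΔF = 0.17 × 0.069 = 0.0117 W/m².
SF₆: Δ = 12 − 0 = 12 ppt = 0.012 ppb; ΔF = 0.57 × 0.012 = 0.0068 W/m².
Total ΔF = 3.7343 + 0.3106 + 0.0117 + 0.0068 = 4.0634 W/m².

ΔF = 4.06 W/m²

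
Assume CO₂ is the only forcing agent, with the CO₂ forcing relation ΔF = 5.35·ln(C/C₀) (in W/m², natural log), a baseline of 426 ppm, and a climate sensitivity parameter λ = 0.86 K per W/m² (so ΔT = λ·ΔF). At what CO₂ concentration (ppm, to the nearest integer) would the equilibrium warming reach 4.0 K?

Required forcing: ΔF = ΔT/λ = 4.0/0.86 = 4.6512 W/m².
Then ln(C/426) = ΔF/5.35 = 4.6512/5.35 = 0.86938.
So C = 426 × e^0.86938 = 426 × 2.38543 = 1016.19 ppm.

C ≈ 1016 ppm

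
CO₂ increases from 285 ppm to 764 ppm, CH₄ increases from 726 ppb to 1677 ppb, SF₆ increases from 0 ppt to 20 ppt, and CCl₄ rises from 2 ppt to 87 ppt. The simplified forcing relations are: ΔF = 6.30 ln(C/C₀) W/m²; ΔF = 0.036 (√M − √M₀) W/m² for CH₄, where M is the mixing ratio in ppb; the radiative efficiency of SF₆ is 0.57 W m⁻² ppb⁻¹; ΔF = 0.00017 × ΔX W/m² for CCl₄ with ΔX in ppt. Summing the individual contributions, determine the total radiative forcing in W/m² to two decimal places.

CO₂: 6.30 × ln(764/285) = 6.30 × ln(2.68070) = 6.30 × 0.98608 = 6.2123 W/m².
CH₄: 0.036 × (√1677 − √726) = 0.036 × (40.9512 − 26.9444) = 0.036 × 14.0068 = 0.5042 W/m².
SF₆: Δ = 20 − 0 = 20 ppt = 0.020 ppb; ΔF = 0.57 × 0.020 = 0.0114 W/m².
CCl₄: ΔF = 0.00017 × (87 − 2) = 0.00017 × 85 = 0.0145 W/m².
Total ΔF = 6.2123 + 0.5042 + 0.0114 + 0.0145 = 6.7424 W/m².

ΔF = 6.74 W/m²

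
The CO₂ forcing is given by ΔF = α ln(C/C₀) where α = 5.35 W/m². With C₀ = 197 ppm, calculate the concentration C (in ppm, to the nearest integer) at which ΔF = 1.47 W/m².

C ≈ 259 ppm

Set 5.35 ln(C/197) = 1.47, so ln(C/197) = 1.47/5.35 = 0.27477.
Then C/197 = e^0.27477 = 1.31623, giving C = 197 × 1.31623 = 259.30 ppm.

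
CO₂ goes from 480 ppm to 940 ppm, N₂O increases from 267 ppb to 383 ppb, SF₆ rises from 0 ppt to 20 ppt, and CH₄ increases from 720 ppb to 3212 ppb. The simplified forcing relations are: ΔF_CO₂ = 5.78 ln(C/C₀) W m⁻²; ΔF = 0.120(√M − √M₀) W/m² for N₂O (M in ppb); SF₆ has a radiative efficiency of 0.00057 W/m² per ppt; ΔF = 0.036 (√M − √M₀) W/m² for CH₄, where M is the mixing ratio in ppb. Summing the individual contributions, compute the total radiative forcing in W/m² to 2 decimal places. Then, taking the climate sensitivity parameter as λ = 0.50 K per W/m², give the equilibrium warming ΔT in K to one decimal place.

ΔF = 5.36 W/m²; ΔT = 2.7 K

CO₂: 5.78 × ln(940/480) = 5.78 × ln(1.95833) = 5.78 × 0.67209 = 3.8847 W/m².
N₂O: 0.120 × (√383 − √267) = 0.120 × (19.5704 − 16.3401) = 0.120 × 3.2303 = 0.3876 W/m².
SF₆: ΔF = 0.00057 × (20 − 0) = 0.00057 × 20 = 0.0114 W/m².
CH₄: 0.036 × (√3212 − √720) = 0.036 × (56.6745 − 26.8328) = 0.036 × 29.8417 = 1.0743 W/m².
Total ΔF = 3.8847 + 0.3876 + 0.0114 + 1.0743 = 5.3580 W/m².
ΔT = λ ΔF = 0.50 × 5.36 = 2.6800 K.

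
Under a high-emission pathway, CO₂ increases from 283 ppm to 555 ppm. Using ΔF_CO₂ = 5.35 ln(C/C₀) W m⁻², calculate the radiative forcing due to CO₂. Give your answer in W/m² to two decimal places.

ΔF = 3.60 W/m²

CO₂: 5.35 × ln(555/283) = 5.35 × ln(1.96113) = 5.35 × 0.67352 = 3.6033 W/m².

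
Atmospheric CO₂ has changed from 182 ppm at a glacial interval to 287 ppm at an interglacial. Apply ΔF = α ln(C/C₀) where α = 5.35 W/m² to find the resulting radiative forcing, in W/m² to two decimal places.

CO₂: 5.35 × ln(287/182) = 5.35 × ln(1.57692) = 5.35 × 0.45547 = 2.4368 W/m².

ΔF = 2.44 W/m²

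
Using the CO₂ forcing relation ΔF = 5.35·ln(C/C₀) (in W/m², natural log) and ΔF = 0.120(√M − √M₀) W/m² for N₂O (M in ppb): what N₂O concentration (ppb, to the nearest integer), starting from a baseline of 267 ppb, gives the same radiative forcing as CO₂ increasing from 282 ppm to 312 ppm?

CO₂ forcing: 5.35 × ln(312/282) = 5.35 × 0.101096 = 0.54086 W/m².
Set 0.120(√M − √267) = 0.54086: √M = 0.54086/0.120 + √267 = 4.5072 + 16.3401 = 20.8473.
M = (20.8473)² = 434.61 ppb.

M ≈ 435 ppb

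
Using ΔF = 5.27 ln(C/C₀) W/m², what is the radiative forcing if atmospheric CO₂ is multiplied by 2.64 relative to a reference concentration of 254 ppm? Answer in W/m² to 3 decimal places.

ΔF = 5.27 × ln(2.64) = 5.27 × 0.97078 = 5.1160 W/m².

ΔF = 5.116 W/m²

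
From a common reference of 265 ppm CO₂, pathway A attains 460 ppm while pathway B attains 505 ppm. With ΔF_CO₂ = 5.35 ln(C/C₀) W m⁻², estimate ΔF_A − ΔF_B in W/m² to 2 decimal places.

ΔF_A = 5.35 ln(460/265) = 5.35 × 0.55150 = 2.9505 W/m².
ΔF_B = 5.35 ln(505/265) = 5.35 × 0.64483 = 3.4498 W/m².
Difference: 2.9505 − 3.4498 = -0.4993 W/m².

ΔF_A − ΔF_B = -0.50 W/m²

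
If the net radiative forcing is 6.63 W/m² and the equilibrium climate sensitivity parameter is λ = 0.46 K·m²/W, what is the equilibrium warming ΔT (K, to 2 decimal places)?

ΔT = 3.05 K

ΔT = λ ΔF = 0.46 × 6.63 = 3.0498 K.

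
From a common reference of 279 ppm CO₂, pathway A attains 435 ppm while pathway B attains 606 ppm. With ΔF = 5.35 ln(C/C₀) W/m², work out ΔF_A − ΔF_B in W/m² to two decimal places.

ΔF_A = 5.35 ln(435/279) = 5.35 × 0.44413 = 2.3761 W/m².
ΔF_B = 5.35 ln(606/279) = 5.35 × 0.77567 = 4.1498 W/m².
Difference: 2.3761 − 4.1498 = -1.7737 W/m².

ΔF_A − ΔF_B = -1.77 W/m²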